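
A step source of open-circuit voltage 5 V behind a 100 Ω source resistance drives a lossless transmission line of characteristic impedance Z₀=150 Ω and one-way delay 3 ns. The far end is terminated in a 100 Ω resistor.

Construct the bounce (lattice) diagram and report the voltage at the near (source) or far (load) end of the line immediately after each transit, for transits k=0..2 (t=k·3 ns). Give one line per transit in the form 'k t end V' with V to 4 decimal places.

0 0 source 3.0000
1 3 load 2.4000
2 6 source 2.5200

Γ_L=-0.200000, Γ_S=-0.200000; launch V₁=5·150/250=3.000000
k=0 src: V=3.0000
k=1 load: inc=3.000000, refl=3.000000·-0.200000=-0.6000; V=0.000000+3.000000+-0.600000=2.4000
k=2 src: inc=-0.600000, refl=-0.600000·-0.200000=0.1200; V=3.000000+-0.600000+0.120000=2.5200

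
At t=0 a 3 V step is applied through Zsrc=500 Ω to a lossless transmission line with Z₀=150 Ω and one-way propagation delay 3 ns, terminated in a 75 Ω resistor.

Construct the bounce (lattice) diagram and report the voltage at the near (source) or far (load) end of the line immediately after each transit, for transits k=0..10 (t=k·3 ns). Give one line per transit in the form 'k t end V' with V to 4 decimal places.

0 0 source 0.6923
1 3 load 0.4615
2 6 source 0.3373
3 9 load 0.3787
4 12 source 0.4010
5 15 load 0.3936
6 18 source 0.3896
7 21 load 0.3909
8 24 source 0.3916
9 27 load 0.3914
10 30 source 0.3912

Γ_L=-0.333333, Γ_S=0.538462; launch V₁=3·150/650=0.692308
k=0 src: V=0.6923
k=1 load: inc=0.692308, refl=0.692308·-0.333333=-0.2308; V=0.000000+0.692308+-0.230769=0.4615
k=2 src: inc=-0.230769, refl=-0.230769·0.538462=-0.1243; V=0.692308+-0.230769+-0.124260=0.3373
k=3 load: inc=-0.124260, refl=-0.124260·-0.333333=0.0414; V=0.461538+-0.124260+0.041420=0.3787
k=4 src: inc=0.041420, refl=0.041420·0.538462=0.0223; V=0.337278+0.041420+0.022303=0.4010
k=5 load: inc=0.022303, refl=0.022303·-0.333333=-0.0074; V=0.378698+0.022303+-0.007434=0.3936
k=6 src: inc=-0.007434, refl=-0.007434·0.538462=-0.0040; V=0.401001+-0.007434+-0.004003=0.3896
k=7 load: inc=-0.004003, refl=-0.004003·-0.333333=0.0013; V=0.393567+-0.004003+0.001334=0.3909
k=8 src: inc=0.001334, refl=0.001334·0.538462=0.0007; V=0.389564+0.001334+0.000719=0.3916
k=9 load: inc=0.000719, refl=0.000719·-0.333333=-0.0002; V=0.390898+0.000719+-0.000240=0.3914
k=10 src: inc=-0.000240, refl=-0.000240·0.538462=-0.0001; V=0.391617+-0.000240+-0.000129=0.3912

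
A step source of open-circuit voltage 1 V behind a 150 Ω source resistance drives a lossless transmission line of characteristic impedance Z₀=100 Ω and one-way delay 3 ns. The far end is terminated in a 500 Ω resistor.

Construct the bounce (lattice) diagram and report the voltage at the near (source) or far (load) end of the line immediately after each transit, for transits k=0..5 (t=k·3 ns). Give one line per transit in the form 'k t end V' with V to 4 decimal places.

0 0 source 0.4000
1 3 load 0.6667
2 6 source 0.7200
3 9 load 0.7556
4 12 source 0.7627
5 15 load 0.7674

Γ_L=0.666667, Γ_S=0.200000; launch V₁=1·100/250=0.400000
k=0 src: V=0.4000
k=1 load: inc=0.400000, refl=0.400000·0.666667=0.2667; V=0.000000+0.400000+0.266667=0.6667
k=2 src: inc=0.266667, refl=0.266667·0.200000=0.0533; V=0.400000+0.266667+0.053333=0.7200
k=3 load: inc=0.053333, refl=0.053333·0.666667=0.0356; V=0.666667+0.053333+0.035556=0.7556
k=4 src: inc=0.035556, refl=0.035556·0.200000=0.0071; V=0.720000+0.035556+0.007111=0.7627
k=5 load: inc=0.007111, refl=0.007111·0.666667=0.0047; V=0.755556+0.007111+0.004741=0.7674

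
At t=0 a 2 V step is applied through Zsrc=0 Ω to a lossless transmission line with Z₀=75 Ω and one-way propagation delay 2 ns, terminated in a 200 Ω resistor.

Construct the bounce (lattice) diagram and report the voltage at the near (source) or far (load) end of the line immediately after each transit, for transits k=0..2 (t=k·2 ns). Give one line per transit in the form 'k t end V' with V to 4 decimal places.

0 0 source 2.0000
1 2 load 2.9091
2 4 source 2.0000

Γ_L=0.454545, Γ_S=-1.000000; launch V₁=2·75/75=2.000000
k=0 src: V=2.0000
k=1 load: inc=2.000000, refl=2.000000·0.454545=0.9091; V=0.000000+2.000000+0.909091=2.9091
k=2 src: inc=0.909091, refl=0.909091·-1.000000=-0.9091; V=2.000000+0.909091+-0.909091=2.0000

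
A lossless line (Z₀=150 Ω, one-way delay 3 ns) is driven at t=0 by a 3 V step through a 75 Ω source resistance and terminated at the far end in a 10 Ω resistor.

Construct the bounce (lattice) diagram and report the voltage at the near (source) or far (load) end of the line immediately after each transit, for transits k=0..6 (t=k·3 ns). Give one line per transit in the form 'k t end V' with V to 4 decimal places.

Γ_L=-0.875000, Γ_S=-0.333333; launch V₁=3·150/225=2.000000
k=0 src: V=2.0000
k=1 load: inc=2.000000, refl=2.000000·-0.875000=-1.7500; V=0.000000+2.000000+-1.750000=0.2500
k=2 src: inc=-1.750000, refl=-1.750000·-0.333333=0.5833; V=2.000000+-1.750000+0.583333=0.8333
k=3 load: inc=0.583333, refl=0.583333·-0.875000=-0.5104; V=0.250000+0.583333+-0.510417=0.3229
k=4 src: inc=-0.510417, refl=-0.510417·-0.333333=0.1701; V=0.833333+-0.510417+0.170139=0.4931
k=5 load: inc=0.170139, refl=0.170139·-0.875000=-0.1489; V=0.322917+0.170139+-0.148872=0.3442
k=6 src: inc=-0.148872, refl=-0.148872·-0.333333=0.0496; V=0.493056+-0.148872+0.049624=0.3938

0 0 source 2.0000
1 3 load 0.2500
2 6 source 0.8333
3 9 load 0.3229
4 12 source 0.4931
5 15 load 0.3442
6 18 source 0.3938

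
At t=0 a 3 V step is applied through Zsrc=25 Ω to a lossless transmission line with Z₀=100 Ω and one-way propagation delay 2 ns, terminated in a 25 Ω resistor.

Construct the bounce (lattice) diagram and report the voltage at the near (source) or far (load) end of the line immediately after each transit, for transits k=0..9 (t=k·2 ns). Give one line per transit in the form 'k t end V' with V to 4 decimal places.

0 0 source 2.4000
1 2 load 0.9600
2 4 source 1.8240
3 6 load 1.3056
4 8 source 1.6166
5 10 load 1.4300
6 12 source 1.5420
7 14 load 1.4748
8 16 source 1.5151
9 18 load 1.4909

Γ_L=-0.600000, Γ_S=-0.600000; launch V₁=3·100/125=2.400000
k=0 src: V=2.4000
k=1 load: inc=2.400000, refl=2.400000·-0.600000=-1.4400; V=0.000000+2.400000+-1.440000=0.9600
k=2 src: inc=-1.440000, refl=-1.440000·-0.600000=0.8640; V=2.400000+-1.440000+0.864000=1.8240
k=3 load: inc=0.864000, refl=0.864000·-0.600000=-0.5184; V=0.960000+0.864000+-0.518400=1.3056
k=4 src: inc=-0.518400, refl=-0.518400·-0.600000=0.3110; V=1.824000+-0.518400+0.311040=1.6166
k=5 load: inc=0.311040, refl=0.311040·-0.600000=-0.1866; V=1.305600+0.311040+-0.186624=1.4300
k=6 src: inc=-0.186624, refl=-0.186624·-0.600000=0.1120; V=1.616640+-0.186624+0.111974=1.5420
k=7 load: inc=0.111974, refl=0.111974·-0.600000=-0.0672; V=1.430016+0.111974+-0.067185=1.4748
k=8 src: inc=-0.067185, refl=-0.067185·-0.600000=0.0403; V=1.541990+-0.067185+0.040311=1.5151
k=9 load: inc=0.040311, refl=0.040311·-0.600000=-0.0242; V=1.474806+0.040311+-0.024186=1.4909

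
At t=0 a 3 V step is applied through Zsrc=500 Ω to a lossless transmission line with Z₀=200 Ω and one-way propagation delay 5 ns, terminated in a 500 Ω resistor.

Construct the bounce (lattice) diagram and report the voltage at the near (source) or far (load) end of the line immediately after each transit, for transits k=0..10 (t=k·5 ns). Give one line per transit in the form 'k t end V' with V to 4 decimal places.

0 0 source 0.8571
1 5 load 1.2245
2 10 source 1.3819
3 15 load 1.4494
4 20 source 1.4783
5 25 load 1.4907
6 30 source 1.4960
7 35 load 1.4983
8 40 source 1.4993
9 45 load 1.4997
10 50 source 1.4999

Γ_L=0.428571, Γ_S=0.428571; launch V₁=3·200/700=0.857143
k=0 src: V=0.8571
k=1 load: inc=0.857143, refl=0.857143·0.428571=0.3673; V=0.000000+0.857143+0.367347=1.2245
k=2 src: inc=0.367347, refl=0.367347·0.428571=0.1574; V=0.857143+0.367347+0.157434=1.3819
k=3 load: inc=0.157434, refl=0.157434·0.428571=0.0675; V=1.224490+0.157434+0.067472=1.4494
k=4 src: inc=0.067472, refl=0.067472·0.428571=0.0289; V=1.381924+0.067472+0.028917=1.4783
k=5 load: inc=0.028917, refl=0.028917·0.428571=0.0124; V=1.449396+0.028917+0.012393=1.4907
k=6 src: inc=0.012393, refl=0.012393·0.428571=0.0053; V=1.478313+0.012393+0.005311=1.4960
k=7 load: inc=0.005311, refl=0.005311·0.428571=0.0023; V=1.490705+0.005311+0.002276=1.4983
k=8 src: inc=0.002276, refl=0.002276·0.428571=0.0010; V=1.496017+0.002276+0.000976=1.4993
k=9 load: inc=0.000976, refl=0.000976·0.428571=0.0004; V=1.498293+0.000976+0.000418=1.4997
k=10 src: inc=0.000418, refl=0.000418·0.428571=0.0002; V=1.499268+0.000418+0.000179=1.4999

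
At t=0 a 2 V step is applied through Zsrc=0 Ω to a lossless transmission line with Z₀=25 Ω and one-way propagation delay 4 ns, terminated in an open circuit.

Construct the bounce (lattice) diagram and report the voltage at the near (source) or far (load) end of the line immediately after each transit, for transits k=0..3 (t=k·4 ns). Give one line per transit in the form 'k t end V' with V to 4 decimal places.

0 0 source 2.0000
1 4 load 4.0000
2 8 source 2.0000
3 12 load 0.0000

Γ_L=1.000000, Γ_S=-1.000000; launch V₁=2·25/25=2.000000
k=0 src: V=2.0000
k=1 load: inc=2.000000, refl=2.000000·1.000000=2.0000; V=0.000000+2.000000+2.000000=4.0000
k=2 src: inc=2.000000, refl=2.000000·-1.000000=-2.0000; V=2.000000+2.000000+-2.000000=2.0000
k=3 load: inc=-2.000000, refl=-2.000000·1.000000=-2.0000; V=4.000000+-2.000000+-2.000000=0.0000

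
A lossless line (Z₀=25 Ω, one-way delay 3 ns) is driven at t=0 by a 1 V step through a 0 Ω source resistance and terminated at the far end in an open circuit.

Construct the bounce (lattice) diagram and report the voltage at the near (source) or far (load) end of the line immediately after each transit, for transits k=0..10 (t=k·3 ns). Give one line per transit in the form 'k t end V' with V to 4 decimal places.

0 0 source 1.0000
1 3 load 2.0000
2 6 source 1.0000
3 9 load 0.0000
4 12 source 1.0000
5 15 load 2.0000
6 18 source 1.0000
7 21 load 0.0000
8 24 source 1.0000
9 27 load 2.0000
10 30 source 1.0000

Γ_L=1.000000, Γ_S=-1.000000; launch V₁=1·25/25=1.000000
k=0 src: V=1.0000
k=1 load: inc=1.000000, refl=1.000000·1.000000=1.0000; V=0.000000+1.000000+1.000000=2.0000
k=2 src: inc=1.000000, refl=1.000000·-1.000000=-1.0000; V=1.000000+1.000000+-1.000000=1.0000
k=3 load: inc=-1.000000, refl=-1.000000·1.000000=-1.0000; V=2.000000+-1.000000+-1.000000=0.0000
k=4 src: inc=-1.000000, refl=-1.000000·-1.000000=1.0000; V=1.000000+-1.000000+1.000000=1.0000
k=5 load: inc=1.000000, refl=1.000000·1.000000=1.0000; V=0.000000+1.000000+1.000000=2.0000
k=6 src: inc=1.000000, refl=1.000000·-1.000000=-1.0000; V=1.000000+1.000000+-1.000000=1.0000
k=7 load: inc=-1.000000, refl=-1.000000·1.000000=-1.0000; V=2.000000+-1.000000+-1.000000=0.0000
k=8 src: inc=-1.000000, refl=-1.000000·-1.000000=1.0000; V=1.000000+-1.000000+1.000000=1.0000
k=9 load: inc=1.000000, refl=1.000000·1.000000=1.0000; V=0.000000+1.000000+1.000000=2.0000
k=10 src: inc=1.000000, refl=1.000000·-1.000000=-1.0000; V=1.000000+1.000000+-1.000000=1.0000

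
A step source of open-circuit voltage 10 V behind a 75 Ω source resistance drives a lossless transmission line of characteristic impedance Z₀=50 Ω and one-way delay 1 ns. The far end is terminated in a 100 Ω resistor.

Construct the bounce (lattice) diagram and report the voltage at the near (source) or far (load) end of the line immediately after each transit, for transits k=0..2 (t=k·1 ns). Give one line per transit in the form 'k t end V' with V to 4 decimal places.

Γ_L=0.333333, Γ_S=0.200000; launch V₁=10·50/125=4.000000
k=0 src: V=4.0000
k=1 load: inc=4.000000, refl=4.000000·0.333333=1.3333; V=0.000000+4.000000+1.333333=5.3333
k=2 src: inc=1.333333, refl=1.333333·0.200000=0.2667; V=4.000000+1.333333+0.266667=5.6000

0 0 source 4.0000
1 1 load 5.3333
2 2 source 5.6000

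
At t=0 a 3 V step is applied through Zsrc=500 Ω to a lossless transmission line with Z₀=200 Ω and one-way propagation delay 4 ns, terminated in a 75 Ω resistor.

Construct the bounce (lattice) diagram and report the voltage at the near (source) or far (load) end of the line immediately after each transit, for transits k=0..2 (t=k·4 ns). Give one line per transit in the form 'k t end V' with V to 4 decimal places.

Γ_L=-0.454545, Γ_S=0.428571; launch V₁=3·200/700=0.857143
k=0 src: V=0.8571
k=1 load: inc=0.857143, refl=0.857143·-0.454545=-0.3896; V=0.000000+0.857143+-0.389610=0.4675
k=2 src: inc=-0.389610, refl=-0.389610·0.428571=-0.1670; V=0.857143+-0.389610+-0.166976=0.3006

0 0 source 0.8571
1 4 load 0.4675
2 8 source 0.3006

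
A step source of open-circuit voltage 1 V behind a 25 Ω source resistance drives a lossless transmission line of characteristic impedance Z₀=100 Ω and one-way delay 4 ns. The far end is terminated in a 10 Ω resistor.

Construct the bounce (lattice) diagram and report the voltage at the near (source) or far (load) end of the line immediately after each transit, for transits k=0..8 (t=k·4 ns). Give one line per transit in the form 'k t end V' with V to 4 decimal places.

0 0 source 0.8000
1 4 load 0.1455
2 8 source 0.5382
3 12 load 0.2169
4 16 source 0.4097
5 20 load 0.2519
6 24 source 0.3466
7 28 load 0.2691
8 32 source 0.3156

Γ_L=-0.818182, Γ_S=-0.600000; launch V₁=1·100/125=0.800000
k=0 src: V=0.8000
k=1 load: inc=0.800000, refl=0.800000·-0.818182=-0.6545; V=0.000000+0.800000+-0.654545=0.1455
k=2 src: inc=-0.654545, refl=-0.654545·-0.600000=0.3927; V=0.800000+-0.654545+0.392727=0.5382
k=3 load: inc=0.392727, refl=0.392727·-0.818182=-0.3213; V=0.145455+0.392727+-0.321322=0.2169
k=4 src: inc=-0.321322, refl=-0.321322·-0.600000=0.1928; V=0.538182+-0.321322+0.192793=0.4097
k=5 load: inc=0.192793, refl=0.192793·-0.818182=-0.1577; V=0.216860+0.192793+-0.157740=0.2519
k=6 src: inc=-0.157740, refl=-0.157740·-0.600000=0.0946; V=0.409653+-0.157740+0.094644=0.3466
k=7 load: inc=0.094644, refl=0.094644·-0.818182=-0.0774; V=0.251913+0.094644+-0.077436=0.2691
k=8 src: inc=-0.077436, refl=-0.077436·-0.600000=0.0465; V=0.346557+-0.077436+0.046462=0.3156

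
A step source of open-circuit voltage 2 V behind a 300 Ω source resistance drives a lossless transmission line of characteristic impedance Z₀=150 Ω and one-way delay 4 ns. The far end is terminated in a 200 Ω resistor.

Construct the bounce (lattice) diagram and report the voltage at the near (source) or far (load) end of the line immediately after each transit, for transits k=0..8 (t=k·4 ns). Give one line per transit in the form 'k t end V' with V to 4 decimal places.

0 0 source 0.6667
1 4 load 0.7619
2 8 source 0.7937
3 12 load 0.7982
4 16 source 0.7997
5 20 load 0.7999
6 24 source 0.8000
7 28 load 0.8000
8 32 source 0.8000

Γ_L=0.142857, Γ_S=0.333333; launch V₁=2·150/450=0.666667
k=0 src: V=0.6667
k=1 load: inc=0.666667, refl=0.666667·0.142857=0.0952; V=0.000000+0.666667+0.095238=0.7619
k=2 src: inc=0.095238, refl=0.095238·0.333333=0.0317; V=0.666667+0.095238+0.031746=0.7937
k=3 load: inc=0.031746, refl=0.031746·0.142857=0.0045; V=0.761905+0.031746+0.004535=0.7982
k=4 src: inc=0.004535, refl=0.004535·0.333333=0.0015; V=0.793651+0.004535+0.001512=0.7997
k=5 load: inc=0.001512, refl=0.001512·0.142857=0.0002; V=0.798186+0.001512+0.000216=0.7999
k=6 src: inc=0.000216, refl=0.000216·0.333333=0.0001; V=0.799698+0.000216+0.000072=0.8000
k=7 load: inc=0.000072, refl=0.000072·0.142857=0.0000; V=0.799914+0.000072+0.000010=0.8000
k=8 src: inc=0.000010, refl=0.000010·0.333333=0.0000; V=0.799986+0.000010+0.000003=0.8000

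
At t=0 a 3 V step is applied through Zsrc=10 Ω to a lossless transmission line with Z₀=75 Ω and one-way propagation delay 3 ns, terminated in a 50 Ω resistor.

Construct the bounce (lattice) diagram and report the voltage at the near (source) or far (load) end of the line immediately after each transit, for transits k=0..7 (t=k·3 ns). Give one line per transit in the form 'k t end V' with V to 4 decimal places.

0 0 source 2.6471
1 3 load 2.1176
2 6 source 2.5225
3 9 load 2.4415
4 12 source 2.5034
5 15 load 2.4911
6 18 source 2.5005
7 21 load 2.4986

Γ_L=-0.200000, Γ_S=-0.764706; launch V₁=3·75/85=2.647059
k=0 src: V=2.6471
k=1 load: inc=2.647059, refl=2.647059·-0.200000=-0.5294; V=0.000000+2.647059+-0.529412=2.1176
k=2 src: inc=-0.529412, refl=-0.529412·-0.764706=0.4048; V=2.647059+-0.529412+0.404844=2.5225
k=3 load: inc=0.404844, refl=0.404844·-0.200000=-0.0810; V=2.117647+0.404844+-0.080969=2.4415
k=4 src: inc=-0.080969, refl=-0.080969·-0.764706=0.0619; V=2.522491+-0.080969+0.061917=2.5034
k=5 load: inc=0.061917, refl=0.061917·-0.200000=-0.0124; V=2.441522+0.061917+-0.012383=2.4911
k=6 src: inc=-0.012383, refl=-0.012383·-0.764706=0.0095; V=2.503440+-0.012383+0.009470=2.5005
k=7 load: inc=0.009470, refl=0.009470·-0.200000=-0.0019; V=2.491056+0.009470+-0.001894=2.4986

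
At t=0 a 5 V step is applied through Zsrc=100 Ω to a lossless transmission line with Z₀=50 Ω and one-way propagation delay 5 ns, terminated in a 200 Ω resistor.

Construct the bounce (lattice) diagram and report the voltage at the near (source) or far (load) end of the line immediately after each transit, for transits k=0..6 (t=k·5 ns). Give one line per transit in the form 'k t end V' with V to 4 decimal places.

Γ_L=0.600000, Γ_S=0.333333; launch V₁=5·50/150=1.666667
k=0 src: V=1.6667
k=1 load: inc=1.666667, refl=1.666667·0.600000=1.0000; V=0.000000+1.666667+1.000000=2.6667
k=2 src: inc=1.000000, refl=1.000000·0.333333=0.3333; V=1.666667+1.000000+0.333333=3.0000
k=3 load: inc=0.333333, refl=0.333333·0.600000=0.2000; V=2.666667+0.333333+0.200000=3.2000
k=4 src: inc=0.200000, refl=0.200000·0.333333=0.0667; V=3.000000+0.200000+0.066667=3.2667
k=5 load: inc=0.066667, refl=0.066667·0.600000=0.0400; V=3.200000+0.066667+0.040000=3.3067
k=6 src: inc=0.040000, refl=0.040000·0.333333=0.0133; V=3.266667+0.040000+0.013333=3.3200

0 0 source 1.6667
1 5 load 2.6667
2 10 source 3.0000
3 15 load 3.2000
4 20 source 3.2667
5 25 load 3.3067
6 30 source 3.3200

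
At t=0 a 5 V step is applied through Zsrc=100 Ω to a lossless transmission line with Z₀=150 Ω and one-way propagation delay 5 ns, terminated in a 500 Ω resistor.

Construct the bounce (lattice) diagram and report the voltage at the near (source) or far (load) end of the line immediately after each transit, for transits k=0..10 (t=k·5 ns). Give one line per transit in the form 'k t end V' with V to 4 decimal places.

0 0 source 3.0000
1 5 load 4.6154
2 10 source 4.2923
3 15 load 4.1183
4 20 source 4.1531
5 25 load 4.1719
6 30 source 4.1681
7 35 load 4.1661
8 40 source 4.1665
9 45 load 4.1667
10 50 source 4.1667

Γ_L=0.538462, Γ_S=-0.200000; launch V₁=5·150/250=3.000000
k=0 src: V=3.0000
k=1 load: inc=3.000000, refl=3.000000·0.538462=1.6154; V=0.000000+3.000000+1.615385=4.6154
k=2 src: inc=1.615385, refl=1.615385·-0.200000=-0.3231; V=3.000000+1.615385+-0.323077=4.2923
k=3 load: inc=-0.323077, refl=-0.323077·0.538462=-0.1740; V=4.615385+-0.323077+-0.173964=4.1183
k=4 src: inc=-0.173964, refl=-0.173964·-0.200000=0.0348; V=4.292308+-0.173964+0.034793=4.1531
k=5 load: inc=0.034793, refl=0.034793·0.538462=0.0187; V=4.118343+0.034793+0.018735=4.1719
k=6 src: inc=0.018735, refl=0.018735·-0.200000=-0.0037; V=4.153136+0.018735+-0.003747=4.1681
k=7 load: inc=-0.003747, refl=-0.003747·0.538462=-0.0020; V=4.171871+-0.003747+-0.002018=4.1661
k=8 src: inc=-0.002018, refl=-0.002018·-0.200000=0.0004; V=4.168124+-0.002018+0.000404=4.1665
k=9 load: inc=0.000404, refl=0.000404·0.538462=0.0002; V=4.166106+0.000404+0.000217=4.1667
k=10 src: inc=0.000217, refl=0.000217·-0.200000=-0.0000; V=4.166510+0.000217+-0.000043=4.1667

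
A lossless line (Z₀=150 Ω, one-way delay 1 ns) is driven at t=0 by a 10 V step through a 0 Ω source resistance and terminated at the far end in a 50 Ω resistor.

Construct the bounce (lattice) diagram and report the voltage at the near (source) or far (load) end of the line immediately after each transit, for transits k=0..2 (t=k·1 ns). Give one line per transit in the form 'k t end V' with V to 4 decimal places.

Γ_L=-0.500000, Γ_S=-1.000000; launch V₁=10·150/150=10.000000
k=0 src: V=10.0000
k=1 load: inc=10.000000, refl=10.000000·-0.500000=-5.0000; V=0.000000+10.000000+-5.000000=5.0000
k=2 src: inc=-5.000000, refl=-5.000000·-1.000000=5.0000; V=10.000000+-5.000000+5.000000=10.0000

0 0 source 10.0000
1 1 load 5.0000
2 2 source 10.0000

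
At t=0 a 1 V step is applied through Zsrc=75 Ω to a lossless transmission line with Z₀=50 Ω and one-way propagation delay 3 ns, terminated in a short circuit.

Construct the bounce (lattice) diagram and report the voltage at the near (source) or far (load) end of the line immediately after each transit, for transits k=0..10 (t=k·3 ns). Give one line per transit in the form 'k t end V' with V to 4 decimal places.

Γ_L=-1.000000, Γ_S=0.200000; launch V₁=1·50/125=0.400000
k=0 src: V=0.4000
k=1 load: inc=0.400000, refl=0.400000·-1.000000=-0.4000; V=0.000000+0.400000+-0.400000=0.0000
k=2 src: inc=-0.400000, refl=-0.400000·0.200000=-0.0800; V=0.400000+-0.400000+-0.080000=-0.0800
k=3 load: inc=-0.080000, refl=-0.080000·-1.000000=0.0800; V=0.000000+-0.080000+0.080000=0.0000
k=4 src: inc=0.080000, refl=0.080000·0.200000=0.0160; V=-0.080000+0.080000+0.016000=0.0160
k=5 load: inc=0.016000, refl=0.016000·-1.000000=-0.0160; V=0.000000+0.016000+-0.016000=0.0000
k=6 src: inc=-0.016000, refl=-0.016000·0.200000=-0.0032; V=0.016000+-0.016000+-0.003200=-0.0032
k=7 load: inc=-0.003200, refl=-0.003200·-1.000000=0.0032; V=0.000000+-0.003200+0.003200=0.0000
k=8 src: inc=0.003200, refl=0.003200·0.200000=0.0006; V=-0.003200+0.003200+0.000640=0.0006
k=9 load: inc=0.000640, refl=0.000640·-1.000000=-0.0006; V=0.000000+0.000640+-0.000640=0.0000
k=10 src: inc=-0.000640, refl=-0.000640·0.200000=-0.0001; V=0.000640+-0.000640+-0.000128=-0.0001

0 0 source 0.4000
1 3 load 0.0000
2 6 source -0.0800
3 9 load 0.0000
4 12 source 0.0160
5 15 load 0.0000
6 18 source -0.0032
7 21 load 0.0000
8 24 source 0.0006
9 27 load 0.0000
10 30 source -0.0001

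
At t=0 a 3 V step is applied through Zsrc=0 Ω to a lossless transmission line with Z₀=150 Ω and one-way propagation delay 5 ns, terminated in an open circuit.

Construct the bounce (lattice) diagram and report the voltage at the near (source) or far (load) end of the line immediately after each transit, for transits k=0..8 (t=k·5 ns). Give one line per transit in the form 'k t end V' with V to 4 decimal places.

Γ_L=1.000000, Γ_S=-1.000000; launch V₁=3·150/150=3.000000
k=0 src: V=3.0000
k=1 load: inc=3.000000, refl=3.000000·1.000000=3.0000; V=0.000000+3.000000+3.000000=6.0000
k=2 src: inc=3.000000, refl=3.000000·-1.000000=-3.0000; V=3.000000+3.000000+-3.000000=3.0000
k=3 load: inc=-3.000000, refl=-3.000000·1.000000=-3.0000; V=6.000000+-3.000000+-3.000000=0.0000
k=4 src: inc=-3.000000, refl=-3.000000·-1.000000=3.0000; V=3.000000+-3.000000+3.000000=3.0000
k=5 load: inc=3.000000, refl=3.000000·1.000000=3.0000; V=0.000000+3.000000+3.000000=6.0000
k=6 src: inc=3.000000, refl=3.000000·-1.000000=-3.0000; V=3.000000+3.000000+-3.000000=3.0000
k=7 load: inc=-3.000000, refl=-3.000000·1.000000=-3.0000; V=6.000000+-3.000000+-3.000000=0.0000
k=8 src: inc=-3.000000, refl=-3.000000·-1.000000=3.0000; V=3.000000+-3.000000+3.000000=3.0000

0 0 source 3.0000
1 5 load 6.0000
2 10 source 3.0000
3 15 load 0.0000
4 20 source 3.0000
5 25 load 6.0000
6 30 source 3.0000
7 35 load 0.0000
8 40 source 3.0000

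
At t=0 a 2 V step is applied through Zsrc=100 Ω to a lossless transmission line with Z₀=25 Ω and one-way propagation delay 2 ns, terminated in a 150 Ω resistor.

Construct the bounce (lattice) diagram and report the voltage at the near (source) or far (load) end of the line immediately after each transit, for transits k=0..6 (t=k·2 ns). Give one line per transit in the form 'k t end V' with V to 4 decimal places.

Γ_L=0.714286, Γ_S=0.600000; launch V₁=2·25/125=0.400000
k=0 src: V=0.4000
k=1 load: inc=0.400000, refl=0.400000·0.714286=0.2857; V=0.000000+0.400000+0.285714=0.6857
k=2 src: inc=0.285714, refl=0.285714·0.600000=0.1714; V=0.400000+0.285714+0.171429=0.8571
k=3 load: inc=0.171429, refl=0.171429·0.714286=0.1224; V=0.685714+0.171429+0.122449=0.9796
k=4 src: inc=0.122449, refl=0.122449·0.600000=0.0735; V=0.857143+0.122449+0.073469=1.0531
k=5 load: inc=0.073469, refl=0.073469·0.714286=0.0525; V=0.979592+0.073469+0.052478=1.1055
k=6 src: inc=0.052478, refl=0.052478·0.600000=0.0315; V=1.053061+0.052478+0.031487=1.1370

0 0 source 0.4000
1 2 load 0.6857
2 4 source 0.8571
3 6 load 0.9796
4 8 source 1.0531
5 10 load 1.1055
6 12 source 1.1370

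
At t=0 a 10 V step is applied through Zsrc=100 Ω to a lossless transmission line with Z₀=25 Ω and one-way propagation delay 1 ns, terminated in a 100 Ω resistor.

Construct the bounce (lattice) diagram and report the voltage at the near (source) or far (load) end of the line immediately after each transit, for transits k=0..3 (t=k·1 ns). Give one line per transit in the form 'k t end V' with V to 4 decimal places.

0 0 source 2.0000
1 1 load 3.2000
2 2 source 3.9200
3 3 load 4.3520

Γ_L=0.600000, Γ_S=0.600000; launch V₁=10·25/125=2.000000
k=0 src: V=2.0000
k=1 load: inc=2.000000, refl=2.000000·0.600000=1.2000; V=0.000000+2.000000+1.200000=3.2000
k=2 src: inc=1.200000, refl=1.200000·0.600000=0.7200; V=2.000000+1.200000+0.720000=3.9200
k=3 load: inc=0.720000, refl=0.720000·0.600000=0.4320; V=3.200000+0.720000+0.432000=4.3520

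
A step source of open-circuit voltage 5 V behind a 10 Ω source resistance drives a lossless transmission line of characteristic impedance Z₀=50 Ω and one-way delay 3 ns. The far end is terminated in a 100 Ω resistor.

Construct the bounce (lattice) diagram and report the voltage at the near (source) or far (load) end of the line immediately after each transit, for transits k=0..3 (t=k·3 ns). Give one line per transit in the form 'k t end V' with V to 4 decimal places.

Γ_L=0.333333, Γ_S=-0.666667; launch V₁=5·50/60=4.166667
k=0 src: V=4.1667
k=1 load: inc=4.166667, refl=4.166667·0.333333=1.3889; V=0.000000+4.166667+1.388889=5.5556
k=2 src: inc=1.388889, refl=1.388889·-0.666667=-0.9259; V=4.166667+1.388889+-0.925926=4.6296
k=3 load: inc=-0.925926, refl=-0.925926·0.333333=-0.3086; V=5.555556+-0.925926+-0.308642=4.3210

0 0 source 4.1667
1 3 load 5.5556
2 6 source 4.6296
3 9 load 4.3210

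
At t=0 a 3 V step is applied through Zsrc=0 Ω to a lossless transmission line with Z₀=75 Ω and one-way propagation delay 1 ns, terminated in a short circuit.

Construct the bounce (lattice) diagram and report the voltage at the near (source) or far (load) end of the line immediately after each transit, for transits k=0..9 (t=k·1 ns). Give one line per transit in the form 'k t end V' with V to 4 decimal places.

0 0 source 3.0000
1 1 load 0.0000
2 2 source 3.0000
3 3 load 0.0000
4 4 source 3.0000
5 5 load 0.0000
6 6 source 3.0000
7 7 load 0.0000
8 8 source 3.0000
9 9 load 0.0000

Γ_L=-1.000000, Γ_S=-1.000000; launch V₁=3·75/75=3.000000
k=0 src: V=3.0000
k=1 load: inc=3.000000, refl=3.000000·-1.000000=-3.0000; V=0.000000+3.000000+-3.000000=0.0000
k=2 src: inc=-3.000000, refl=-3.000000·-1.000000=3.0000; V=3.000000+-3.000000+3.000000=3.0000
k=3 load: inc=3.000000, refl=3.000000·-1.000000=-3.0000; V=0.000000+3.000000+-3.000000=0.0000
k=4 src: inc=-3.000000, refl=-3.000000·-1.000000=3.0000; V=3.000000+-3.000000+3.000000=3.0000
k=5 load: inc=3.000000, refl=3.000000·-1.000000=-3.0000; V=0.000000+3.000000+-3.000000=0.0000
k=6 src: inc=-3.000000, refl=-3.000000·-1.000000=3.0000; V=3.000000+-3.000000+3.000000=3.0000
k=7 load: inc=3.000000, refl=3.000000·-1.000000=-3.0000; V=0.000000+3.000000+-3.000000=0.0000
k=8 src: inc=-3.000000, refl=-3.000000·-1.000000=3.0000; V=3.000000+-3.000000+3.000000=3.0000
k=9 load: inc=3.000000, refl=3.000000·-1.000000=-3.0000; V=0.000000+3.000000+-3.000000=0.0000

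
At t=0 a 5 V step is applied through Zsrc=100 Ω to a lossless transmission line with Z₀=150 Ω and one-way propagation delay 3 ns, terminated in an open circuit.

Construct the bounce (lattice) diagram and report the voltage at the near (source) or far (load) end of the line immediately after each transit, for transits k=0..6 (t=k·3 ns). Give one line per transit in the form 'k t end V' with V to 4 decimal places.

Γ_L=1.000000, Γ_S=-0.200000; launch V₁=5·150/250=3.000000
k=0 src: V=3.0000
k=1 load: inc=3.000000, refl=3.000000·1.000000=3.0000; V=0.000000+3.000000+3.000000=6.0000
k=2 src: inc=3.000000, refl=3.000000·-0.200000=-0.6000; V=3.000000+3.000000+-0.600000=5.4000
k=3 load: inc=-0.600000, refl=-0.600000·1.000000=-0.6000; V=6.000000+-0.600000+-0.600000=4.8000
k=4 src: inc=-0.600000, refl=-0.600000·-0.200000=0.1200; V=5.400000+-0.600000+0.120000=4.9200
k=5 load: inc=0.120000, refl=0.120000·1.000000=0.1200; V=4.800000+0.120000+0.120000=5.0400
k=6 src: inc=0.120000, refl=0.120000·-0.200000=-0.0240; V=4.920000+0.120000+-0.024000=5.0160

0 0 source 3.0000
1 3 load 6.0000
2 6 source 5.4000
3 9 load 4.8000
4 12 source 4.9200
5 15 load 5.0400
6 18 source 5.0160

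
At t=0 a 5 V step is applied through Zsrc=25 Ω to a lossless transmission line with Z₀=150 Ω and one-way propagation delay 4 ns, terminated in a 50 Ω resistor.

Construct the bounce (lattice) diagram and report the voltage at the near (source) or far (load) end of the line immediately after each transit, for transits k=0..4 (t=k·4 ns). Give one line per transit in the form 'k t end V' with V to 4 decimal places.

Γ_L=-0.500000, Γ_S=-0.714286; launch V₁=5·150/175=4.285714
k=0 src: V=4.2857
k=1 load: inc=4.285714, refl=4.285714·-0.500000=-2.1429; V=0.000000+4.285714+-2.142857=2.1429
k=2 src: inc=-2.142857, refl=-2.142857·-0.714286=1.5306; V=4.285714+-2.142857+1.530612=3.6735
k=3 load: inc=1.530612, refl=1.530612·-0.500000=-0.7653; V=2.142857+1.530612+-0.765306=2.9082
k=4 src: inc=-0.765306, refl=-0.765306·-0.714286=0.5466; V=3.673469+-0.765306+0.546647=3.4548

0 0 source 4.2857
1 4 load 2.1429
2 8 source 3.6735
3 12 load 2.9082
4 16 source 3.4548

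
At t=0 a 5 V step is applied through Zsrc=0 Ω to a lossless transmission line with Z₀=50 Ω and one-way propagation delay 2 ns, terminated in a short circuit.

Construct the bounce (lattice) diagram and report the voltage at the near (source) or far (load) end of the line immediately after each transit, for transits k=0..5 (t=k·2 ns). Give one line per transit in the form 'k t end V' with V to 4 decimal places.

Γ_L=-1.000000, Γ_S=-1.000000; launch V₁=5·50/50=5.000000
k=0 src: V=5.0000
k=1 load: inc=5.000000, refl=5.000000·-1.000000=-5.0000; V=0.000000+5.000000+-5.000000=0.0000
k=2 src: inc=-5.000000, refl=-5.000000·-1.000000=5.0000; V=5.000000+-5.000000+5.000000=5.0000
k=3 load: inc=5.000000, refl=5.000000·-1.000000=-5.0000; V=0.000000+5.000000+-5.000000=0.0000
k=4 src: inc=-5.000000, refl=-5.000000·-1.000000=5.0000; V=5.000000+-5.000000+5.000000=5.0000
k=5 load: inc=5.000000, refl=5.000000·-1.000000=-5.0000; V=0.000000+5.000000+-5.000000=0.0000

0 0 source 5.0000
1 2 load 0.0000
2 4 source 5.0000
3 6 load 0.0000
4 8 source 5.0000
5 10 load 0.0000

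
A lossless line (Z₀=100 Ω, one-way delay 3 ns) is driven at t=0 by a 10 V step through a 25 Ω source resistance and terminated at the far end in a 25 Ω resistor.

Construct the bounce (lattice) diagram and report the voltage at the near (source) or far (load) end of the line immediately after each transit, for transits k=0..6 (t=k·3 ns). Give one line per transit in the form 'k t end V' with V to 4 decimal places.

Γ_L=-0.600000, Γ_S=-0.600000; launch V₁=10·100/125=8.000000
k=0 src: V=8.0000
k=1 load: inc=8.000000, refl=8.000000·-0.600000=-4.8000; V=0.000000+8.000000+-4.800000=3.2000
k=2 src: inc=-4.800000, refl=-4.800000·-0.600000=2.8800; V=8.000000+-4.800000+2.880000=6.0800
k=3 load: inc=2.880000, refl=2.880000·-0.600000=-1.7280; V=3.200000+2.880000+-1.728000=4.3520
k=4 src: inc=-1.728000, refl=-1.728000·-0.600000=1.0368; V=6.080000+-1.728000+1.036800=5.3888
k=5 load: inc=1.036800, refl=1.036800·-0.600000=-0.6221; V=4.352000+1.036800+-0.622080=4.7667
k=6 src: inc=-0.622080, refl=-0.622080·-0.600000=0.3732; V=5.388800+-0.622080+0.373248=5.1400

0 0 source 8.0000
1 3 load 3.2000
2 6 source 6.0800
3 9 load 4.3520
4 12 source 5.3888
5 15 load 4.7667
6 18 source 5.1400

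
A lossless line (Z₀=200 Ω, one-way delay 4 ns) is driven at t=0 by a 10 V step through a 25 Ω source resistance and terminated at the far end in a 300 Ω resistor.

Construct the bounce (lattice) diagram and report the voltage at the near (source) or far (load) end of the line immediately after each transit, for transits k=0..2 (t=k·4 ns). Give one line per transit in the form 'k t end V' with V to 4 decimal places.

0 0 source 8.8889
1 4 load 10.6667
2 8 source 9.2840

Γ_L=0.200000, Γ_S=-0.777778; launch V₁=10·200/225=8.888889
k=0 src: V=8.8889
k=1 load: inc=8.888889, refl=8.888889·0.200000=1.7778; V=0.000000+8.888889+1.777778=10.6667
k=2 src: inc=1.777778, refl=1.777778·-0.777778=-1.3827; V=8.888889+1.777778+-1.382716=9.2840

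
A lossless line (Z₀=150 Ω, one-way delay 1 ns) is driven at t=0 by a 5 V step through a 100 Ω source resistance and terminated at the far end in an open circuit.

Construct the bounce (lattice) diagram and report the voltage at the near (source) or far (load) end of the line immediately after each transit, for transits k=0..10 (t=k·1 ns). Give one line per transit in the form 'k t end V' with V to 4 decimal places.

0 0 source 3.0000
1 1 load 6.0000
2 2 source 5.4000
3 3 load 4.8000
4 4 source 4.9200
5 5 load 5.0400
6 6 source 5.0160
7 7 load 4.9920
8 8 source 4.9968
9 9 load 5.0016
10 10 source 5.0006

Γ_L=1.000000, Γ_S=-0.200000; launch V₁=5·150/250=3.000000
k=0 src: V=3.0000
k=1 load: inc=3.000000, refl=3.000000·1.000000=3.0000; V=0.000000+3.000000+3.000000=6.0000
k=2 src: inc=3.000000, refl=3.000000·-0.200000=-0.6000; V=3.000000+3.000000+-0.600000=5.4000
k=3 load: inc=-0.600000, refl=-0.600000·1.000000=-0.6000; V=6.000000+-0.600000+-0.600000=4.8000
k=4 src: inc=-0.600000, refl=-0.600000·-0.200000=0.1200; V=5.400000+-0.600000+0.120000=4.9200
k=5 load: inc=0.120000, refl=0.120000·1.000000=0.1200; V=4.800000+0.120000+0.120000=5.0400
k=6 src: inc=0.120000, refl=0.120000·-0.200000=-0.0240; V=4.920000+0.120000+-0.024000=5.0160
k=7 load: inc=-0.024000, refl=-0.024000·1.000000=-0.0240; V=5.040000+-0.024000+-0.024000=4.9920
k=8 src: inc=-0.024000, refl=-0.024000·-0.200000=0.0048; V=5.016000+-0.024000+0.004800=4.9968
k=9 load: inc=0.004800, refl=0.004800·1.000000=0.0048; V=4.992000+0.004800+0.004800=5.0016
k=10 src: inc=0.004800, refl=0.004800·-0.200000=-0.0010; V=4.996800+0.004800+-0.000960=5.0006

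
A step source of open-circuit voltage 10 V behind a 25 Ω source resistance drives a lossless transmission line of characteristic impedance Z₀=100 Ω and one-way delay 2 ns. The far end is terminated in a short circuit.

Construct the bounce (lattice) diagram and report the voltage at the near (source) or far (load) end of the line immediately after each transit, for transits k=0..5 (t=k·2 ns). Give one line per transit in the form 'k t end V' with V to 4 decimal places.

Γ_L=-1.000000, Γ_S=-0.600000; launch V₁=10·100/125=8.000000
k=0 src: V=8.0000
k=1 load: inc=8.000000, refl=8.000000·-1.000000=-8.0000; V=0.000000+8.000000+-8.000000=0.0000
k=2 src: inc=-8.000000, refl=-8.000000·-0.600000=4.8000; V=8.000000+-8.000000+4.800000=4.8000
k=3 load: inc=4.800000, refl=4.800000·-1.000000=-4.8000; V=0.000000+4.800000+-4.800000=0.0000
k=4 src: inc=-4.800000, refl=-4.800000·-0.600000=2.8800; V=4.800000+-4.800000+2.880000=2.8800
k=5 load: inc=2.880000, refl=2.880000·-1.000000=-2.8800; V=0.000000+2.880000+-2.880000=0.0000

0 0 source 8.0000
1 2 load 0.0000
2 4 source 4.8000
3 6 load 0.0000
4 8 source 2.8800
5 10 load 0.0000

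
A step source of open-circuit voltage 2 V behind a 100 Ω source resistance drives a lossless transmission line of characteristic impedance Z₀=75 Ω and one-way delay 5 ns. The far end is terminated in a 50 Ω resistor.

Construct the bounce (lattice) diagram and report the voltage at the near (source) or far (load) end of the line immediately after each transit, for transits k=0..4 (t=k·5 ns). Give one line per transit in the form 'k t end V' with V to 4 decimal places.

0 0 source 0.8571
1 5 load 0.6857
2 10 source 0.6612
3 15 load 0.6661
4 20 source 0.6668

Γ_L=-0.200000, Γ_S=0.142857; launch V₁=2·75/175=0.857143
k=0 src: V=0.8571
k=1 load: inc=0.857143, refl=0.857143·-0.200000=-0.1714; V=0.000000+0.857143+-0.171429=0.6857
k=2 src: inc=-0.171429, refl=-0.171429·0.142857=-0.0245; V=0.857143+-0.171429+-0.024490=0.6612
k=3 load: inc=-0.024490, refl=-0.024490·-0.200000=0.0049; V=0.685714+-0.024490+0.004898=0.6661
k=4 src: inc=0.004898, refl=0.004898·0.142857=0.0007; V=0.661224+0.004898+0.000700=0.6668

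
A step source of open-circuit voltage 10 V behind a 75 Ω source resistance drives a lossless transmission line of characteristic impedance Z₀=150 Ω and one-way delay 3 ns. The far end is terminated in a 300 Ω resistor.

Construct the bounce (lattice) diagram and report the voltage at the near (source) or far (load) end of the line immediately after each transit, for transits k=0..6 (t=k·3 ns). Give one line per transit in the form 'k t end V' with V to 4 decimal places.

0 0 source 6.6667
1 3 load 8.8889
2 6 source 8.1481
3 9 load 7.9012
4 12 source 7.9835
5 15 load 8.0110
6 18 source 8.0018

Γ_L=0.333333, Γ_S=-0.333333; launch V₁=10·150/225=6.666667
k=0 src: V=6.6667
k=1 load: inc=6.666667, refl=6.666667·0.333333=2.2222; V=0.000000+6.666667+2.222222=8.8889
k=2 src: inc=2.222222, refl=2.222222·-0.333333=-0.7407; V=6.666667+2.222222+-0.740741=8.1481
k=3 load: inc=-0.740741, refl=-0.740741·0.333333=-0.2469; V=8.888889+-0.740741+-0.246914=7.9012
k=4 src: inc=-0.246914, refl=-0.246914·-0.333333=0.0823; V=8.148148+-0.246914+0.082305=7.9835
k=5 load: inc=0.082305, refl=0.082305·0.333333=0.0274; V=7.901235+0.082305+0.027435=8.0110
k=6 src: inc=0.027435, refl=0.027435·-0.333333=-0.0091; V=7.983539+0.027435+-0.009145=8.0018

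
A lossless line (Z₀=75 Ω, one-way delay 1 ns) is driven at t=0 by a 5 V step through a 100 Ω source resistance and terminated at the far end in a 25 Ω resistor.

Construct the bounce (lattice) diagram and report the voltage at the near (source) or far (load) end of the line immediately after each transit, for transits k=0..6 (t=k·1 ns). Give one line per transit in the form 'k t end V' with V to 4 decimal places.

Γ_L=-0.500000, Γ_S=0.142857; launch V₁=5·75/175=2.142857
k=0 src: V=2.1429
k=1 load: inc=2.142857, refl=2.142857·-0.500000=-1.0714; V=0.000000+2.142857+-1.071429=1.0714
k=2 src: inc=-1.071429, refl=-1.071429·0.142857=-0.1531; V=2.142857+-1.071429+-0.153061=0.9184
k=3 load: inc=-0.153061, refl=-0.153061·-0.500000=0.0765; V=1.071429+-0.153061+0.076531=0.9949
k=4 src: inc=0.076531, refl=0.076531·0.142857=0.0109; V=0.918367+0.076531+0.010933=1.0058
k=5 load: inc=0.010933, refl=0.010933·-0.500000=-0.0055; V=0.994898+0.010933+-0.005466=1.0004
k=6 src: inc=-0.005466, refl=-0.005466·0.142857=-0.0008; V=1.005831+-0.005466+-0.000781=0.9996

0 0 source 2.1429
1 1 load 1.0714
2 2 source 0.9184
3 3 load 0.9949
4 4 source 1.0058
5 5 load 1.0004
6 6 source 0.9996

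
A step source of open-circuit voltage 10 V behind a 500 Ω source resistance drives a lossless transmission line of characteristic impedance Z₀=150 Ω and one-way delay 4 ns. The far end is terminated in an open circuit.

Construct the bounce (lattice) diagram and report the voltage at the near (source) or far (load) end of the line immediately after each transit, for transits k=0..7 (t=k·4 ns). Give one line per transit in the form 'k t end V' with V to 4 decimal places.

0 0 source 2.3077
1 4 load 4.6154
2 8 source 5.8580
3 12 load 7.1006
4 16 source 7.7697
5 20 load 8.4388
6 24 source 8.7991
7 28 load 9.1593

Γ_L=1.000000, Γ_S=0.538462; launch V₁=10·150/650=2.307692
k=0 src: V=2.3077
k=1 load: inc=2.307692, refl=2.307692·1.000000=2.3077; V=0.000000+2.307692+2.307692=4.6154
k=2 src: inc=2.307692, refl=2.307692·0.538462=1.2426; V=2.307692+2.307692+1.242604=5.8580
k=3 load: inc=1.242604, refl=1.242604·1.000000=1.2426; V=4.615385+1.242604+1.242604=7.1006
k=4 src: inc=1.242604, refl=1.242604·0.538462=0.6691; V=5.857988+1.242604+0.669094=7.7697
k=5 load: inc=0.669094, refl=0.669094·1.000000=0.6691; V=7.100592+0.669094+0.669094=8.4388
k=6 src: inc=0.669094, refl=0.669094·0.538462=0.3603; V=7.769686+0.669094+0.360282=8.7991
k=7 load: inc=0.360282, refl=0.360282·1.000000=0.3603; V=8.438780+0.360282+0.360282=9.1593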